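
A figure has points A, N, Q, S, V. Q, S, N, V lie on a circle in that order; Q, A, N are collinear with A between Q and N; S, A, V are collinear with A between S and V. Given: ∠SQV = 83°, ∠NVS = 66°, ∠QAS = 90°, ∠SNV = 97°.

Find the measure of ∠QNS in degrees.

∠QNS = 73°

1. ∠NSV = 17°  [△SNV]
2. ∠NAS = 90°  [linear pair at A on QN]
3. ∠QNS = 73°  [△SAN]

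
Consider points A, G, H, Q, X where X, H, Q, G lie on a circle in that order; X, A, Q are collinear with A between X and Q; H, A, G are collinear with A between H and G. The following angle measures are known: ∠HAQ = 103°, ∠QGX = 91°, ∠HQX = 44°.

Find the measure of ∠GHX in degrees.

1. ∠HAX = 77°  [linear pair at A on XQ]
2. ∠QHX = 89°  [cyclic XHQG, opposite ∠H+∠G]
3. ∠HXQ = 47°  [△XHQ]
4. ∠GHX = 56°  [△XAH]

∠GHX = 56°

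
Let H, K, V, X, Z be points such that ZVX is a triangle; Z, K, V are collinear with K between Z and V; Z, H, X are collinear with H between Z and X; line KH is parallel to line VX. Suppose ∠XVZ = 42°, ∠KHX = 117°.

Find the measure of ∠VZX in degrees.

∠VZX = 75°

1. ∠HKZ = 42°  [KH∥VX, corresponding at K]
2. ∠KHZ = 63°  [linear pair at H on ZX]
3. ∠HZK = 75°  [△ZKH]
4. ∠VZX = 75°  [K on ZV, H on ZX]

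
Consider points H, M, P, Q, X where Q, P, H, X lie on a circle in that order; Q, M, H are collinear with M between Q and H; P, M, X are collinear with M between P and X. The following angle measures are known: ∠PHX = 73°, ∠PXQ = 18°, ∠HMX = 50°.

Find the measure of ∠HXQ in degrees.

1. ∠PQX = 107°  [cyclic QPHX, opposite ∠Q+∠H]
2. ∠QPX = 55°  [△QPX]
3. ∠QMX = 130°  [linear pair at M on QH]
4. ∠QHX = 55°  [same arc QX]
5. ∠HQX = 32°  [△QMX]
6. ∠HXQ = 93°  [△QHX]

∠HXQ = 93°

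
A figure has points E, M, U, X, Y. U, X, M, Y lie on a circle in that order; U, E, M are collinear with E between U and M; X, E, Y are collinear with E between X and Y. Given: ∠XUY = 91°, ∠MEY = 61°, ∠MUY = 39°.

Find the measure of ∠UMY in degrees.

1. ∠XMY = 89°  [cyclic UXMY, opposite ∠U+∠M]
2. ∠MXY = 39°  [same arc MY]
3. ∠MYX = 52°  [△XMY]
4. ∠UMY = 67°  [△MEY]

∠UMY = 67°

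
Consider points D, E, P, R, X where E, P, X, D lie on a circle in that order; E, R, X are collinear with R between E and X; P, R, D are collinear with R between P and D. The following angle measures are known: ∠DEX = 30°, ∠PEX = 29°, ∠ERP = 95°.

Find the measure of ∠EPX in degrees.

1. ∠DPX = 30°  [same arc XD]
2. ∠PRX = 85°  [linear pair at R on EX]
3. ∠EXP = 65°  [△PRX]
4. ∠EPX = 86°  [△EPX]

∠EPX = 86°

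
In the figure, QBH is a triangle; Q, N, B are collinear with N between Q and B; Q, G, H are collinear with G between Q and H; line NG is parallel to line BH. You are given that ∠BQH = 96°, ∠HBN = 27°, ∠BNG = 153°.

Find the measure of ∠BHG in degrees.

1. ∠HBQ = 27°  [N on ray BQ]
2. ∠BHQ = 57°  [△QBH]
3. ∠BHG = 57°  [G on ray HQ]

∠BHG = 57°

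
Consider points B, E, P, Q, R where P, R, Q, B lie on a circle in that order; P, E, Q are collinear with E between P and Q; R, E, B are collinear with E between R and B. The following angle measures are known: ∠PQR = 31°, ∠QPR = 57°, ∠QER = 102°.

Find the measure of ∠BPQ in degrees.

1. ∠PBR = 31°  [same arc PR]
2. ∠BEP = 102°  [vertical angles at E]
3. ∠BPQ = 47°  [△PEB]

∠BPQ = 47°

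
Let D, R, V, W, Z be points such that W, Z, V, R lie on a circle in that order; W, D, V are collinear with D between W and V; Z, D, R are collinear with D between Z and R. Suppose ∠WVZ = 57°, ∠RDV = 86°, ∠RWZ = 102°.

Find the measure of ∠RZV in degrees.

1. ∠WRZ = 57°  [same arc WZ]
2. ∠RDW = 94°  [linear pair at D on WV]
3. ∠RWV = 29°  [△WDR]
4. ∠RZV = 29°  [same arc VR]

∠RZV = 29°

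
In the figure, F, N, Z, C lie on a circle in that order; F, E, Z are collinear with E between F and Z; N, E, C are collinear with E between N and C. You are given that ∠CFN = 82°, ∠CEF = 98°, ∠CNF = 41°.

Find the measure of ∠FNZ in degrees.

∠FNZ = 66°

1. ∠FCN = 57°  [△FNC]
2. ∠CFZ = 25°  [△FEC]
3. ∠CZF = 41°  [same arc FC]
4. ∠FCZ = 114°  [△FZC]
5. ∠FNZ = 66°  [cyclic FNZC, opposite ∠N+∠C]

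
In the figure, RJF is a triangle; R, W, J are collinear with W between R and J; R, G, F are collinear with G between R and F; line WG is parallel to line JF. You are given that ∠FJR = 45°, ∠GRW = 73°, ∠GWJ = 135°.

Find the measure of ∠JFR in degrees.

1. ∠GWR = 45°  [WG∥JF, corresponding at W]
2. ∠RGW = 62°  [△RWG]
3. ∠JFR = 62°  [WG∥JF, corresponding at G]

∠JFR = 62°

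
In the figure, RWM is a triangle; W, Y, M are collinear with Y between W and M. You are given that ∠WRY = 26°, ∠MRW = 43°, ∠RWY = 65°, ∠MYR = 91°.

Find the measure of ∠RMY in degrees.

1. ∠MWR = 65°  [Y on ray WM]
2. ∠RMW = 72°  [△RWM]
3. ∠RMY = 72°  [Y on ray MW]

∠RMY = 72°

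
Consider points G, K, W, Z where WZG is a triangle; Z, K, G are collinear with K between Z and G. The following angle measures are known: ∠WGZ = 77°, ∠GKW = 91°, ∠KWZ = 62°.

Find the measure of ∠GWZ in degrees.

∠GWZ = 74°

1. ∠WKZ = 89°  [linear pair at K on ZG]
2. ∠KZW = 29°  [△WZK]
3. ∠GZW = 29°  [K on ray ZG]
4. ∠GWZ = 74°  [△WZG]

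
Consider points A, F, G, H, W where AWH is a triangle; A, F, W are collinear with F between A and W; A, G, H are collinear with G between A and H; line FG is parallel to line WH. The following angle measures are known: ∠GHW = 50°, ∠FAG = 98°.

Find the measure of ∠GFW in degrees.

∠GFW = 148°

1. ∠AHW = 50°  [G on ray HA]
2. ∠HAW = 98°  [F on AW, G on AH]
3. ∠AWH = 32°  [△AWH]
4. ∠AFG = 32°  [FG∥WH, corresponding at F]
5. ∠GFW = 148°  [linear pair at F on AW]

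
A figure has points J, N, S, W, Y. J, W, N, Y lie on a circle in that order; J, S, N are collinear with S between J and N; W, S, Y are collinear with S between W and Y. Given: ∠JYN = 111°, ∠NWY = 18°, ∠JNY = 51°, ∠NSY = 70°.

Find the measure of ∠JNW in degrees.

1. ∠NJY = 18°  [△JNY]
2. ∠JSY = 110°  [linear pair at S on JN]
3. ∠JYW = 52°  [△JSY]
4. ∠JNW = 52°  [same arc JW]

∠JNW = 52°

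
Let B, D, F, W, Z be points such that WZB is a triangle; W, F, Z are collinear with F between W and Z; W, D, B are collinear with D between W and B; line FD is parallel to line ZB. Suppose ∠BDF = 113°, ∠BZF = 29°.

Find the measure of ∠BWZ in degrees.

∠BWZ = 84°

1. ∠FDW = 67°  [linear pair at D on WB]
2. ∠BZW = 29°  [F on ray ZW]
3. ∠WBZ = 67°  [FD∥ZB, corresponding at D]
4. ∠BWZ = 84°  [△WZB]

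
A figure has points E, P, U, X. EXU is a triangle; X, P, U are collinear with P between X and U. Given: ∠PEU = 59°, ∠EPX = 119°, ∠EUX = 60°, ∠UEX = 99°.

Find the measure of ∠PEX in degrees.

∠PEX = 40°

1. ∠EXU = 21°  [△EXU]
2. ∠EXP = 21°  [P on ray XU]
3. ∠PEX = 40°  [△EXP]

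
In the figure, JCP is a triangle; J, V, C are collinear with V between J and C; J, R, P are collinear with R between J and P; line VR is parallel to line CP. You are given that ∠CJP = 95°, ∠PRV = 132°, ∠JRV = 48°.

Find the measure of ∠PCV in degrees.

∠PCV = 37°

1. ∠RJV = 95°  [V on JC, R on JP]
2. ∠JVR = 37°  [△JVR]
3. ∠CVR = 143°  [linear pair at V on JC]
4. ∠PCV = 37°  [VR∥CP, co-interior at C–V]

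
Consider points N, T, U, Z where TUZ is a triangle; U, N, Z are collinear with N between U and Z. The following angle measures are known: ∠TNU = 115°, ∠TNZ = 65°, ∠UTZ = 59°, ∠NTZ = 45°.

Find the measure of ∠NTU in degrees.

∠NTU = 14°

1. ∠NZT = 70°  [△TNZ]
2. ∠TZU = 70°  [N on ray ZU]
3. ∠TUZ = 51°  [△TUZ]
4. ∠NUT = 51°  [N on ray UZ]
5. ∠NTU = 14°  [△TUN]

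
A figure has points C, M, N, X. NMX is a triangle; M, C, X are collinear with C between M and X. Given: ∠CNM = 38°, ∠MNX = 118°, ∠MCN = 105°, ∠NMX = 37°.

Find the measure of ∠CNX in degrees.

1. ∠MXN = 25°  [△NMX]
2. ∠NCX = 75°  [linear pair at C on MX]
3. ∠CXN = 25°  [C on ray XM]
4. ∠CNX = 80°  [△NCX]

∠CNX = 80°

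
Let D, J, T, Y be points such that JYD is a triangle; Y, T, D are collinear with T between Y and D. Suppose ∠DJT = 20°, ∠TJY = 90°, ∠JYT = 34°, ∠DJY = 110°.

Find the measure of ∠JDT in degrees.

∠JDT = 36°

1. ∠DYJ = 34°  [T on ray YD]
2. ∠JDY = 36°  [△JYD]
3. ∠JDT = 36°  [T on ray DY]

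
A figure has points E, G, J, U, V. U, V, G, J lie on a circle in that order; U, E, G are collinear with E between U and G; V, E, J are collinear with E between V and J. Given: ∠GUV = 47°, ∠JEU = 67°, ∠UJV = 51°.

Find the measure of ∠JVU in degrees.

∠JVU = 20°

1. ∠GJV = 47°  [same arc VG]
2. ∠GEJ = 113°  [linear pair at E on UG]
3. ∠JGU = 20°  [△GEJ]
4. ∠JVU = 20°  [same arc UJ]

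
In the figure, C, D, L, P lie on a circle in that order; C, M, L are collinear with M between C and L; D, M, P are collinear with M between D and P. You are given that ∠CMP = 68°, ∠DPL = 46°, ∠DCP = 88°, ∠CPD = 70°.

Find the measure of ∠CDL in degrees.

1. ∠DCL = 46°  [same arc DL]
2. ∠CLD = 70°  [same arc CD]
3. ∠CDL = 64°  [△CDL]

∠CDL = 64°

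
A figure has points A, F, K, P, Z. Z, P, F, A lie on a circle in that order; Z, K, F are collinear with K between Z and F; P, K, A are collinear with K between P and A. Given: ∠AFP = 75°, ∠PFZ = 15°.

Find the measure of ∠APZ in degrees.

∠APZ = 60°

1. ∠AZP = 105°  [cyclic ZPFA, opposite ∠Z+∠F]
2. ∠PAZ = 15°  [same arc ZP]
3. ∠APZ = 60°  [△ZPA]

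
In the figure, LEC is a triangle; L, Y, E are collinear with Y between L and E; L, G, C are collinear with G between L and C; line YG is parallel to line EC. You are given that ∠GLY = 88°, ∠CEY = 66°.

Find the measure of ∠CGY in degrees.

∠CGY = 154°

1. ∠CLE = 88°  [Y on LE, G on LC]
2. ∠CEL = 66°  [Y on ray EL]
3. ∠ECL = 26°  [△LEC]
4. ∠LGY = 26°  [YG∥EC, corresponding at G]
5. ∠CGY = 154°  [linear pair at G on LC]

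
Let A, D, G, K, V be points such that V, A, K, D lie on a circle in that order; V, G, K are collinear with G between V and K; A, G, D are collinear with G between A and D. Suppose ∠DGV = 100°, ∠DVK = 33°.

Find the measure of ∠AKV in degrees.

∠AKV = 47°

1. ∠AGK = 100°  [vertical angles at G]
2. ∠DAK = 33°  [same arc KD]
3. ∠AKV = 47°  [△AGK]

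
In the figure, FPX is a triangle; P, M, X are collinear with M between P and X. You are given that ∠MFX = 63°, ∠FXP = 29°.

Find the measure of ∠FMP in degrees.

1. ∠FXM = 29°  [M on ray XP]
2. ∠FMX = 88°  [△FMX]
3. ∠FMP = 92°  [linear pair at M on PX]

∠FMP = 92°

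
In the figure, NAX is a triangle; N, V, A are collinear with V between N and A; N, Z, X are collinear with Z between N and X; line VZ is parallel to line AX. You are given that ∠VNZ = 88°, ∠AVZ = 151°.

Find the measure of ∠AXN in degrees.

∠AXN = 63°

1. ∠NVZ = 29°  [linear pair at V on NA]
2. ∠NZV = 63°  [△NVZ]
3. ∠AXN = 63°  [VZ∥AX, corresponding at Z]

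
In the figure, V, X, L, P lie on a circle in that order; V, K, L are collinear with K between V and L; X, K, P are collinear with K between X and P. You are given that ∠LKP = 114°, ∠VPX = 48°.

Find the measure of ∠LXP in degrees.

1. ∠VKX = 114°  [vertical angles at K]
2. ∠VLX = 48°  [same arc VX]
3. ∠LKX = 66°  [linear pair at K on VL]
4. ∠LXP = 66°  [△XKL]

∠LXP = 66°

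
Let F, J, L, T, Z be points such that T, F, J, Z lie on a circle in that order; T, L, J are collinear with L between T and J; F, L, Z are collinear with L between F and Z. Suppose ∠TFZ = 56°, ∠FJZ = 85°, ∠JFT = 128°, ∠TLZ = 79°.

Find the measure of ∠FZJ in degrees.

∠FZJ = 23°

1. ∠TJZ = 56°  [same arc TZ]
2. ∠JLZ = 101°  [linear pair at L on TJ]
3. ∠FZJ = 23°  [△JLZ]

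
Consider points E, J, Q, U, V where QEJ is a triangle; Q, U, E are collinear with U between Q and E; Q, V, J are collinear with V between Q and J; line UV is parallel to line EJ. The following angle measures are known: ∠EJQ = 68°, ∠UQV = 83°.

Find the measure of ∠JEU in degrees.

∠JEU = 29°

1. ∠QVU = 68°  [UV∥EJ, corresponding at V]
2. ∠QUV = 29°  [△QUV]
3. ∠EUV = 151°  [linear pair at U on QE]
4. ∠JEU = 29°  [UV∥EJ, co-interior at E–U]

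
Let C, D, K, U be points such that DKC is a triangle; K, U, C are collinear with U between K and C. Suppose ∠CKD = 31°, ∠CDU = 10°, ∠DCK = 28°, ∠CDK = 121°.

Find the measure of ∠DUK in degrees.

1. ∠DCU = 28°  [U on ray CK]
2. ∠CUD = 142°  [△DUC]
3. ∠DUK = 38°  [linear pair at U on KC]

∠DUK = 38°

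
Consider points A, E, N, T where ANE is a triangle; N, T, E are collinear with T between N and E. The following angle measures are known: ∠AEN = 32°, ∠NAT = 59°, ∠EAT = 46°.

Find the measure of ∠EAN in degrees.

1. ∠AET = 32°  [T on ray EN]
2. ∠ATE = 102°  [△ATE]
3. ∠ATN = 78°  [linear pair at T on NE]
4. ∠ANT = 43°  [△ANT]
5. ∠ANE = 43°  [T on ray NE]
6. ∠EAN = 105°  [△ANE]

∠EAN = 105°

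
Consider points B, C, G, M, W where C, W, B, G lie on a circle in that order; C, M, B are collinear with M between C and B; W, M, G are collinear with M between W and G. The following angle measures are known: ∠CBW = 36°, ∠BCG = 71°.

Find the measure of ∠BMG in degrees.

1. ∠CGW = 36°  [same arc CW]
2. ∠CMG = 73°  [△CMG]
3. ∠BMG = 107°  [linear pair at M on CB]

∠BMG = 107°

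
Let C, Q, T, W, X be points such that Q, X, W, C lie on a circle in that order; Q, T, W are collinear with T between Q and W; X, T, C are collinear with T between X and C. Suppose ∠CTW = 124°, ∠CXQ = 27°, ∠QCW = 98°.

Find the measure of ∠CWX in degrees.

∠CWX = 96°

1. ∠CWQ = 27°  [same arc QC]
2. ∠CQW = 55°  [△QWC]
3. ∠WCX = 29°  [△WTC]
4. ∠CXW = 55°  [same arc WC]
5. ∠CWX = 96°  [△XWC]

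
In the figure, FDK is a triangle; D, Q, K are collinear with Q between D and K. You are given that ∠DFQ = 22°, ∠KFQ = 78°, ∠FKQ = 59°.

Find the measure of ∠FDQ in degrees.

∠FDQ = 21°

1. ∠FQK = 43°  [△FQK]
2. ∠DQF = 137°  [linear pair at Q on DK]
3. ∠FDQ = 21°  [△FDQ]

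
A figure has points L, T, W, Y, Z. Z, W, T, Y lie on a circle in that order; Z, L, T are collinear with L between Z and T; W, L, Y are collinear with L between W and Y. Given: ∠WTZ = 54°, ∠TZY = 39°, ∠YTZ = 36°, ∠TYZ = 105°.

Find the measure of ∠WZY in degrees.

∠WZY = 90°

1. ∠WYZ = 54°  [same arc ZW]
2. ∠YWZ = 36°  [same arc ZY]
3. ∠WZY = 90°  [△ZWY]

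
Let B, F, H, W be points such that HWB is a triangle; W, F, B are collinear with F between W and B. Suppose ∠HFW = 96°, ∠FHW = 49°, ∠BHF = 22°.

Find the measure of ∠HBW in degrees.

1. ∠BFH = 84°  [linear pair at F on WB]
2. ∠FBH = 74°  [△HFB]
3. ∠HBW = 74°  [F on ray BW]

∠HBW = 74°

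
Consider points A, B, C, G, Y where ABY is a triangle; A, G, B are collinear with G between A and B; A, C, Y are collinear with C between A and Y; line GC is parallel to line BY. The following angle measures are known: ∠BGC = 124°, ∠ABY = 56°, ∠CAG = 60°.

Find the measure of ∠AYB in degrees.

1. ∠AGC = 56°  [linear pair at G on AB]
2. ∠ACG = 64°  [△AGC]
3. ∠AYB = 64°  [GC∥BY, corresponding at C]

∠AYB = 64°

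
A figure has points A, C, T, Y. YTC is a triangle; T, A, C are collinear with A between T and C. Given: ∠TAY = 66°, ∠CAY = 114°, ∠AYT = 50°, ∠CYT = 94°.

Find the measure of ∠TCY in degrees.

∠TCY = 22°

1. ∠ATY = 64°  [△YTA]
2. ∠CTY = 64°  [A on ray TC]
3. ∠TCY = 22°  [△YTC]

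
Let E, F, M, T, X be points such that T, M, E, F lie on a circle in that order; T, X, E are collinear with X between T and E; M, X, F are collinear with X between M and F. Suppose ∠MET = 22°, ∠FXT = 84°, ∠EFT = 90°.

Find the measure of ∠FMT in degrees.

∠FMT = 16°

1. ∠MFT = 22°  [same arc TM]
2. ∠ETF = 74°  [△TXF]
3. ∠FET = 16°  [△TEF]
4. ∠FMT = 16°  [same arc TF]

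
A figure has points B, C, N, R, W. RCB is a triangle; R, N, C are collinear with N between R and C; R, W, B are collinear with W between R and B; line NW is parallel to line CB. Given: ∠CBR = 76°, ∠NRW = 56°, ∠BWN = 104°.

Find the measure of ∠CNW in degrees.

∠CNW = 132°

1. ∠NWR = 76°  [NW∥CB, corresponding at W]
2. ∠RNW = 48°  [△RNW]
3. ∠CNW = 132°  [linear pair at N on RC]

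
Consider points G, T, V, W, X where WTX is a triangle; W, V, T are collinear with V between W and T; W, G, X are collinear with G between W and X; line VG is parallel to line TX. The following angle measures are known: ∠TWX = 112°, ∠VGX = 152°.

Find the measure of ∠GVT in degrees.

1. ∠GWV = 112°  [V on WT, G on WX]
2. ∠VGW = 28°  [linear pair at G on WX]
3. ∠GVW = 40°  [△WVG]
4. ∠GVT = 140°  [linear pair at V on WT]

∠GVT = 140°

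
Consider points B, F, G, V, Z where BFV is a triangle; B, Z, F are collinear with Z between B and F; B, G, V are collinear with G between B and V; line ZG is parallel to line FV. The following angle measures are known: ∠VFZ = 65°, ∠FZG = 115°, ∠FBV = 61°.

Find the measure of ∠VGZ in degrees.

∠VGZ = 126°

1. ∠BZG = 65°  [linear pair at Z on BF]
2. ∠GBZ = 61°  [Z on BF, G on BV]
3. ∠BGZ = 54°  [△BZG]
4. ∠VGZ = 126°  [linear pair at G on BV]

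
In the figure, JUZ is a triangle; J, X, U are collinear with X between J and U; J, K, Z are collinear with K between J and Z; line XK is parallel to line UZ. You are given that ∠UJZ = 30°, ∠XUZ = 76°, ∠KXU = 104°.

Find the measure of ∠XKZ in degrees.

1. ∠KJX = 30°  [X on JU, K on JZ]
2. ∠JXK = 76°  [linear pair at X on JU]
3. ∠JKX = 74°  [△JXK]
4. ∠XKZ = 106°  [linear pair at K on JZ]

∠XKZ = 106°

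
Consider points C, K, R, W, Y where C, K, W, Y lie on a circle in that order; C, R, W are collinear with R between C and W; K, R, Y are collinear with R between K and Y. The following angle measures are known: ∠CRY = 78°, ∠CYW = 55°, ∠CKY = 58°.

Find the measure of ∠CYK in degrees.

∠CYK = 35°

1. ∠CWY = 58°  [same arc CY]
2. ∠WCY = 67°  [△CWY]
3. ∠CYK = 35°  [△CRY]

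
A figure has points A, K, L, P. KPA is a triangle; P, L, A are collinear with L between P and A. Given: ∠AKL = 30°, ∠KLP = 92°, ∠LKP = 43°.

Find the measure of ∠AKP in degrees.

∠AKP = 73°

1. ∠KPL = 45°  [△KPL]
2. ∠ALK = 88°  [linear pair at L on PA]
3. ∠APK = 45°  [L on ray PA]
4. ∠KAL = 62°  [△KLA]
5. ∠KAP = 62°  [L on ray AP]
6. ∠AKP = 73°  [△KPA]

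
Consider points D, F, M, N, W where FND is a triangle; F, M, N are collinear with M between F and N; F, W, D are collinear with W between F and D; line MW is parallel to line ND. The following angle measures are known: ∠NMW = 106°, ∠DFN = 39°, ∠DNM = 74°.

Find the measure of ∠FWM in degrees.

1. ∠FMW = 74°  [linear pair at M on FN]
2. ∠MFW = 39°  [M on FN, W on FD]
3. ∠FWM = 67°  [△FMW]

∠FWM = 67°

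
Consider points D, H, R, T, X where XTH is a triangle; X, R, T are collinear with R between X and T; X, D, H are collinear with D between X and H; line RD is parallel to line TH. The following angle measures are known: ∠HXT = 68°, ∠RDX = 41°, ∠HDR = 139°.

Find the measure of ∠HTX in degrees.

1. ∠DXR = 68°  [R on XT, D on XH]
2. ∠DRX = 71°  [△XRD]
3. ∠HTX = 71°  [RD∥TH, corresponding at R]

∠HTX = 71°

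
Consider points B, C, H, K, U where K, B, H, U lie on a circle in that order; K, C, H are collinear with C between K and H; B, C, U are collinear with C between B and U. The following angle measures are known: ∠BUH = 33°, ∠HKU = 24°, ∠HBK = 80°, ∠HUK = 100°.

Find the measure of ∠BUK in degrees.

1. ∠BKH = 33°  [same arc BH]
2. ∠BHK = 67°  [△KBH]
3. ∠BUK = 67°  [same arc KB]

∠BUK = 67°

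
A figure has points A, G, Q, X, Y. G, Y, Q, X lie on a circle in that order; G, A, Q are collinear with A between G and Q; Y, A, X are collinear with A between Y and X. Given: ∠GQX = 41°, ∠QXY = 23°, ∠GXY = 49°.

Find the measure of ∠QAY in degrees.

∠QAY = 64°

1. ∠GYX = 41°  [same arc GX]
2. ∠QGY = 23°  [same arc YQ]
3. ∠GAY = 116°  [△GAY]
4. ∠QAY = 64°  [linear pair at A on GQ]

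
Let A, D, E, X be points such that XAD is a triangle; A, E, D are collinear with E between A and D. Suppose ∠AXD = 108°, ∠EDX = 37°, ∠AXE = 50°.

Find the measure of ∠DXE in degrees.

∠DXE = 58°

1. ∠ADX = 37°  [E on ray DA]
2. ∠DAX = 35°  [△XAD]
3. ∠EAX = 35°  [E on ray AD]
4. ∠AEX = 95°  [△XAE]
5. ∠DEX = 85°  [linear pair at E on AD]
6. ∠DXE = 58°  [△XED]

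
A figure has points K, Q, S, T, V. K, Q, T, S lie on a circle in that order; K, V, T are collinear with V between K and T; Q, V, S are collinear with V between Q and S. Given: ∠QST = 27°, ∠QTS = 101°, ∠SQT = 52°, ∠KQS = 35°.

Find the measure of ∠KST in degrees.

1. ∠SKT = 52°  [same arc TS]
2. ∠KTS = 35°  [same arc KS]
3. ∠KST = 93°  [△KTS]

∠KST = 93°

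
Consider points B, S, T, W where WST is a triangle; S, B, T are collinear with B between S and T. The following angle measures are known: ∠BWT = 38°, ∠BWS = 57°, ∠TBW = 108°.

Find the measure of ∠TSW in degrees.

∠TSW = 51°

1. ∠SBW = 72°  [linear pair at B on ST]
2. ∠BSW = 51°  [△WSB]
3. ∠TSW = 51°  [B on ray ST]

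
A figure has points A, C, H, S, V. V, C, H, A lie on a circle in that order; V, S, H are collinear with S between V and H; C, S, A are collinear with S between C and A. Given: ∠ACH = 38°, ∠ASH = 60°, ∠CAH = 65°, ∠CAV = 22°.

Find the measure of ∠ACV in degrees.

∠ACV = 55°

1. ∠CSV = 60°  [vertical angles at S]
2. ∠CVH = 65°  [same arc CH]
3. ∠ACV = 55°  [△VSC]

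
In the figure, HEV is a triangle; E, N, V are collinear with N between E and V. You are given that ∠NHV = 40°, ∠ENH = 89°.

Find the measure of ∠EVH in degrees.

∠EVH = 49°

1. ∠HNV = 91°  [linear pair at N on EV]
2. ∠HVN = 49°  [△HNV]
3. ∠EVH = 49°  [N on ray VE]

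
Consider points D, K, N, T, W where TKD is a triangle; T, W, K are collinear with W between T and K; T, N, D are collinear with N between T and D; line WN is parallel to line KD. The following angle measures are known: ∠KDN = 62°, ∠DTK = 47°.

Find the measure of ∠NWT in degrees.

1. ∠KDT = 62°  [N on ray DT]
2. ∠DKT = 71°  [△TKD]
3. ∠NWT = 71°  [WN∥KD, corresponding at W]

∠NWT = 71°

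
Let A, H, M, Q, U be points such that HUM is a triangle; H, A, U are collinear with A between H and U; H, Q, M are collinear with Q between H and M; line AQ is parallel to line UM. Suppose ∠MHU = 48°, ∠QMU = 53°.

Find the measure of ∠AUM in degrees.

1. ∠HMU = 53°  [Q on ray MH]
2. ∠HUM = 79°  [△HUM]
3. ∠AUM = 79°  [A on ray UH]

∠AUM = 79°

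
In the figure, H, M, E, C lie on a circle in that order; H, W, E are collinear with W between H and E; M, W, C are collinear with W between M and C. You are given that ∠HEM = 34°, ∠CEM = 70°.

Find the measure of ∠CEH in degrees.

∠CEH = 36°

1. ∠HCM = 34°  [same arc HM]
2. ∠CHM = 110°  [cyclic HMEC, opposite ∠H+∠E]
3. ∠CMH = 36°  [△HMC]
4. ∠CEH = 36°  [same arc HC]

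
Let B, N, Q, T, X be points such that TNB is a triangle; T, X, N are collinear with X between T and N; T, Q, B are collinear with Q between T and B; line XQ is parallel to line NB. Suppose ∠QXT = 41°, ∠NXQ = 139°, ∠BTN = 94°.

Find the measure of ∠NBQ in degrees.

∠NBQ = 45°

1. ∠BNT = 41°  [XQ∥NB, corresponding at X]
2. ∠NBT = 45°  [△TNB]
3. ∠NBQ = 45°  [Q on ray BT]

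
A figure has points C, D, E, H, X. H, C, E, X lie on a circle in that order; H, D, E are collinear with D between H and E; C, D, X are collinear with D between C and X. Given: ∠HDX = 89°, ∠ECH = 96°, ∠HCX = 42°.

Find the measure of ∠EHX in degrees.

1. ∠EXH = 84°  [cyclic HCEX, opposite ∠C+∠X]
2. ∠HEX = 42°  [same arc HX]
3. ∠EHX = 54°  [△HEX]

∠EHX = 54°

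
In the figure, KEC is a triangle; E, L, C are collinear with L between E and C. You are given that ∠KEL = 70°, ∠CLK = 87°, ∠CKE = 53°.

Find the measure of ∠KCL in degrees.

∠KCL = 57°

1. ∠CEK = 70°  [L on ray EC]
2. ∠ECK = 57°  [△KEC]
3. ∠KCL = 57°  [L on ray CE]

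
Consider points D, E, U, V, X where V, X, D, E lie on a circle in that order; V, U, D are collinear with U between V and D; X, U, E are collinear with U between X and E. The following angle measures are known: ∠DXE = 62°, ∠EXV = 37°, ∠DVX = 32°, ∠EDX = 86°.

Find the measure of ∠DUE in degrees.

1. ∠DEX = 32°  [△XDE]
2. ∠EDV = 37°  [same arc VE]
3. ∠DUE = 111°  [△DUE]

∠DUE = 111°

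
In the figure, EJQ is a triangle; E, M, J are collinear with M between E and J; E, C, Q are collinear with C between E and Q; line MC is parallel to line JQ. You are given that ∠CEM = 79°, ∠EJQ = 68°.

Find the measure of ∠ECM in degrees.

1. ∠JEQ = 79°  [M on EJ, C on EQ]
2. ∠EQJ = 33°  [△EJQ]
3. ∠ECM = 33°  [MC∥JQ, corresponding at C]

∠ECM = 33°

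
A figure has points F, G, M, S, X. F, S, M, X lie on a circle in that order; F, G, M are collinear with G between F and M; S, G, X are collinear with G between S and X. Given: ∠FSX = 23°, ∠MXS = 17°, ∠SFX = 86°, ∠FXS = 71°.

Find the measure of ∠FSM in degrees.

1. ∠MFS = 17°  [same arc SM]
2. ∠FMS = 71°  [same arc FS]
3. ∠FSM = 92°  [△FSM]

∠FSM = 92°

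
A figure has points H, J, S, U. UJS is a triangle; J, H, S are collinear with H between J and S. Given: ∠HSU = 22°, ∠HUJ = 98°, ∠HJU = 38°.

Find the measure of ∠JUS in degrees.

1. ∠JSU = 22°  [H on ray SJ]
2. ∠SJU = 38°  [H on ray JS]
3. ∠JUS = 120°  [△UJS]

∠JUS = 120°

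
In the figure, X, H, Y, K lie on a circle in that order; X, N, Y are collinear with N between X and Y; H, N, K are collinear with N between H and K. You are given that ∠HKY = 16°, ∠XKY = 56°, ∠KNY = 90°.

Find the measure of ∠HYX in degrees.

1. ∠HXY = 16°  [same arc HY]
2. ∠XHY = 124°  [cyclic XHYK, opposite ∠H+∠K]
3. ∠HYX = 40°  [△XHY]

∠HYX = 40°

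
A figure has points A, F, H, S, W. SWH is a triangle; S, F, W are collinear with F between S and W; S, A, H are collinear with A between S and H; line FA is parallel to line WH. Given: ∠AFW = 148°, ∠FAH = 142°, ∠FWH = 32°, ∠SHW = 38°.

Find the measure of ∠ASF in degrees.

∠ASF = 110°

1. ∠AFS = 32°  [linear pair at F on SW]
2. ∠FAS = 38°  [linear pair at A on SH]
3. ∠ASF = 110°  [△SFA]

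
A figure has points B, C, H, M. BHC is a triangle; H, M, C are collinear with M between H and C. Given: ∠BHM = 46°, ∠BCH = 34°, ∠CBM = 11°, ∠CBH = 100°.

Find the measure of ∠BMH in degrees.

1. ∠BCM = 34°  [M on ray CH]
2. ∠BMC = 135°  [△BMC]
3. ∠BMH = 45°  [linear pair at M on HC]

∠BMH = 45°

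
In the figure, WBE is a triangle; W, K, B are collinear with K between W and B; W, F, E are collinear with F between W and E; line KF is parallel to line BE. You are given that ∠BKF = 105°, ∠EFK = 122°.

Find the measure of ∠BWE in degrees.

∠BWE = 47°

1. ∠FKW = 75°  [linear pair at K on WB]
2. ∠KFW = 58°  [linear pair at F on WE]
3. ∠FWK = 47°  [△WKF]
4. ∠BWE = 47°  [K on WB, F on WE]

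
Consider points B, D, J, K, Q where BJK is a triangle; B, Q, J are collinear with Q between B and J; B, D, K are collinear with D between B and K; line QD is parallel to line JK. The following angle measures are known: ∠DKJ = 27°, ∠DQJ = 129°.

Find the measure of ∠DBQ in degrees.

1. ∠BKJ = 27°  [D on ray KB]
2. ∠BQD = 51°  [linear pair at Q on BJ]
3. ∠BDQ = 27°  [QD∥JK, corresponding at D]
4. ∠DBQ = 102°  [△BQD]

∠DBQ = 102°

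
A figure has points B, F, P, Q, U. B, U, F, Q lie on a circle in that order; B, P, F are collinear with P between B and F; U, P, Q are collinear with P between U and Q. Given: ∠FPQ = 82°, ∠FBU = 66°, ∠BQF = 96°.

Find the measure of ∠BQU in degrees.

1. ∠BUF = 84°  [cyclic BUFQ, opposite ∠U+∠Q]
2. ∠BFU = 30°  [△BUF]
3. ∠BQU = 30°  [same arc BU]

∠BQU = 30°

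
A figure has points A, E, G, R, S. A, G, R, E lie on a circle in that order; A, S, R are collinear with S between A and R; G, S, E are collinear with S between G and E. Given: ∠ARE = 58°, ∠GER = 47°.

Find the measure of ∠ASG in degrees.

∠ASG = 75°

1. ∠AGE = 58°  [same arc AE]
2. ∠GAR = 47°  [same arc GR]
3. ∠ASG = 75°  [△ASG]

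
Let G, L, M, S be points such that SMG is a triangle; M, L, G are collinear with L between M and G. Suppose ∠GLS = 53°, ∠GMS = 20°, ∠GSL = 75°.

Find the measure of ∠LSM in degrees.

∠LSM = 33°

1. ∠MLS = 127°  [linear pair at L on MG]
2. ∠LMS = 20°  [L on ray MG]
3. ∠LSM = 33°  [△SML]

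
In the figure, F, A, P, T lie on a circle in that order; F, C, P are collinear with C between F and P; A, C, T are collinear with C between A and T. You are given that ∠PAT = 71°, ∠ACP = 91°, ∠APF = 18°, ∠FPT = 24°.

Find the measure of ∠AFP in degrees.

∠AFP = 67°

1. ∠ACF = 89°  [linear pair at C on FP]
2. ∠FAT = 24°  [same arc FT]
3. ∠AFP = 67°  [△FCA]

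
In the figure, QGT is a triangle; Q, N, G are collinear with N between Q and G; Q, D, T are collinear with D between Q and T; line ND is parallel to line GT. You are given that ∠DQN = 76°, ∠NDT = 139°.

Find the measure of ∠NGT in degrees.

1. ∠NDQ = 41°  [linear pair at D on QT]
2. ∠DNQ = 63°  [△QND]
3. ∠DNG = 117°  [linear pair at N on QG]
4. ∠NGT = 63°  [ND∥GT, co-interior at G–N]

∠NGT = 63°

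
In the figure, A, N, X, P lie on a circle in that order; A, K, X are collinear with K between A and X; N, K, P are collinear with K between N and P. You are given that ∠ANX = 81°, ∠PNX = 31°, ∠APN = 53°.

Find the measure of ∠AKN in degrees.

∠AKN = 84°

1. ∠APX = 99°  [cyclic ANXP, opposite ∠N+∠P]
2. ∠PAX = 31°  [same arc XP]
3. ∠AXN = 53°  [same arc AN]
4. ∠AXP = 50°  [△AXP]
5. ∠NAX = 46°  [△ANX]
6. ∠ANP = 50°  [same arc AP]
7. ∠AKN = 84°  [△AKN]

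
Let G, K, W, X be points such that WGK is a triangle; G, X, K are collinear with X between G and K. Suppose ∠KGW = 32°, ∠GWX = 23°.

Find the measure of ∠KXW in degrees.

1. ∠WGX = 32°  [X on ray GK]
2. ∠GXW = 125°  [△WGX]
3. ∠KXW = 55°  [linear pair at X on GK]

∠KXW = 55°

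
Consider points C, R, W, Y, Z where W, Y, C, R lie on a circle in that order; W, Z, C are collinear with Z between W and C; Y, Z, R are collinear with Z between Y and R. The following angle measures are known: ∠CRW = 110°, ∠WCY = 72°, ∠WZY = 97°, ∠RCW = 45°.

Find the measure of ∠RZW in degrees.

1. ∠CWR = 25°  [△WCR]
2. ∠WRY = 72°  [same arc WY]
3. ∠RZW = 83°  [△WZR]

∠RZW = 83°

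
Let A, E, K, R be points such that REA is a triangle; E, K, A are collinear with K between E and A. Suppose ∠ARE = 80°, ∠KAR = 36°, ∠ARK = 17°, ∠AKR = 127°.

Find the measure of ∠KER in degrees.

1. ∠EAR = 36°  [K on ray AE]
2. ∠AER = 64°  [△REA]
3. ∠KER = 64°  [K on ray EA]

∠KER = 64°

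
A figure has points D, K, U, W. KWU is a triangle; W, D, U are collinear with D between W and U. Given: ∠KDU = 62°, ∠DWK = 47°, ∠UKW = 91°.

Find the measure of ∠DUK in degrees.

1. ∠KWU = 47°  [D on ray WU]
2. ∠KUW = 42°  [△KWU]
3. ∠DUK = 42°  [D on ray UW]

∠DUK = 42°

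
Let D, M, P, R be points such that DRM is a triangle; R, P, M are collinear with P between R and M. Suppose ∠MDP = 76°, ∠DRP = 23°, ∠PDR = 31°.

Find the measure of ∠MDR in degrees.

1. ∠DPR = 126°  [△DRP]
2. ∠DRM = 23°  [P on ray RM]
3. ∠DPM = 54°  [linear pair at P on RM]
4. ∠DMP = 50°  [△DPM]
5. ∠DMR = 50°  [P on ray MR]
6. ∠MDR = 107°  [△DRM]

∠MDR = 107°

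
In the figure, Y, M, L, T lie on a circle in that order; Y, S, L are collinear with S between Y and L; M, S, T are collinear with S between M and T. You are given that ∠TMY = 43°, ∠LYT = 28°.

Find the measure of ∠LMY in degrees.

1. ∠TLY = 43°  [same arc YT]
2. ∠LTY = 109°  [△YLT]
3. ∠LMY = 71°  [cyclic YMLT, opposite ∠M+∠T]

∠LMY = 71°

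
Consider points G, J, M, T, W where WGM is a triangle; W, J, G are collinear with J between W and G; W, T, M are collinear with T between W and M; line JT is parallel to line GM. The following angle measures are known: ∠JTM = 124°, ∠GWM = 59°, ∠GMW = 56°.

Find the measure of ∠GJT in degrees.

1. ∠JTW = 56°  [linear pair at T on WM]
2. ∠JWT = 59°  [J on WG, T on WM]
3. ∠TJW = 65°  [△WJT]
4. ∠GJT = 115°  [linear pair at J on WG]

∠GJT = 115°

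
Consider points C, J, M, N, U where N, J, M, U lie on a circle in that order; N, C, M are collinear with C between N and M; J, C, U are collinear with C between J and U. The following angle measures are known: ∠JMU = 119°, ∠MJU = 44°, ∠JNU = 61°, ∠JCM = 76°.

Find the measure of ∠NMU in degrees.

∠NMU = 59°

1. ∠JUM = 17°  [△JMU]
2. ∠NCU = 76°  [vertical angles at C]
3. ∠MCU = 104°  [linear pair at C on NM]
4. ∠NMU = 59°  [△MCU]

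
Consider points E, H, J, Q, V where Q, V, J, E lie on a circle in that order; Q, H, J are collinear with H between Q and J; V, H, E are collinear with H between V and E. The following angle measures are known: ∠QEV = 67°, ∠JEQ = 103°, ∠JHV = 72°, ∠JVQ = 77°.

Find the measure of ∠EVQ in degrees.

∠EVQ = 36°

1. ∠QJV = 67°  [same arc QV]
2. ∠QHV = 108°  [linear pair at H on QJ]
3. ∠JQV = 36°  [△QVJ]
4. ∠EVQ = 36°  [△QHV]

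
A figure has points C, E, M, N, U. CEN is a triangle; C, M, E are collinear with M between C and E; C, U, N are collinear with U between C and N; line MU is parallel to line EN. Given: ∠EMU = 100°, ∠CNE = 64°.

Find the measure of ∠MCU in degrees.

∠MCU = 36°

1. ∠CMU = 80°  [linear pair at M on CE]
2. ∠CUM = 64°  [MU∥EN, corresponding at U]
3. ∠MCU = 36°  [△CMU]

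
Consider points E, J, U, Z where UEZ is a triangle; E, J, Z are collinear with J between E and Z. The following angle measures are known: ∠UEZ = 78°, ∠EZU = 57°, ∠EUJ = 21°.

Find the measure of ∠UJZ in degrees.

∠UJZ = 99°

1. ∠JEU = 78°  [J on ray EZ]
2. ∠EJU = 81°  [△UEJ]
3. ∠UJZ = 99°  [linear pair at J on EZ]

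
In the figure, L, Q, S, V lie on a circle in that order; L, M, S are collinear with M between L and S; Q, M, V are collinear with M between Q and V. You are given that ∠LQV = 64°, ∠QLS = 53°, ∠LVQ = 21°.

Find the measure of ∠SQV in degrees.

∠SQV = 42°

1. ∠QLV = 95°  [△LQV]
2. ∠QVS = 53°  [same arc QS]
3. ∠QSV = 85°  [cyclic LQSV, opposite ∠L+∠S]
4. ∠SQV = 42°  [△QSV]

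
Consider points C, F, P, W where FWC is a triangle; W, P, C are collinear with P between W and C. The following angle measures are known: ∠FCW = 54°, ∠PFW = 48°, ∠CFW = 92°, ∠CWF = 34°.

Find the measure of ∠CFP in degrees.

1. ∠FCP = 54°  [P on ray CW]
2. ∠FWP = 34°  [P on ray WC]
3. ∠FPW = 98°  [△FWP]
4. ∠CPF = 82°  [linear pair at P on WC]
5. ∠CFP = 44°  [△FPC]

∠CFP = 44°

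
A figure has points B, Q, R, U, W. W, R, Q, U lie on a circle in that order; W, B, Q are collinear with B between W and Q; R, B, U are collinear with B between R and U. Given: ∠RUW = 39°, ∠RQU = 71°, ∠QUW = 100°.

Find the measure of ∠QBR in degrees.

1. ∠RQW = 39°  [same arc WR]
2. ∠RWU = 109°  [cyclic WRQU, opposite ∠W+∠Q]
3. ∠QRW = 80°  [cyclic WRQU, opposite ∠R+∠U]
4. ∠QWR = 61°  [△WRQ]
5. ∠URW = 32°  [△WRU]
6. ∠RBW = 87°  [△WBR]
7. ∠QBR = 93°  [linear pair at B on WQ]

∠QBR = 93°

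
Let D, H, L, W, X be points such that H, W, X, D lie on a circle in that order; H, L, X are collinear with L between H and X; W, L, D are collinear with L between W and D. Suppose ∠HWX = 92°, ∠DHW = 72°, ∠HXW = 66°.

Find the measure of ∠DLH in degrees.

1. ∠WHX = 22°  [△HWX]
2. ∠DXW = 108°  [cyclic HWXD, opposite ∠H+∠X]
3. ∠HDW = 66°  [same arc HW]
4. ∠WDX = 22°  [same arc WX]
5. ∠DWX = 50°  [△WXD]
6. ∠DHX = 50°  [same arc XD]
7. ∠DLH = 64°  [△HLD]

∠DLH = 64°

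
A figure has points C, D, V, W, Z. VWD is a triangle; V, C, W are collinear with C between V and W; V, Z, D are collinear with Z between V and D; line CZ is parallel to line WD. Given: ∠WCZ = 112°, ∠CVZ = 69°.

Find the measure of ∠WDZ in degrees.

1. ∠VCZ = 68°  [linear pair at C on VW]
2. ∠CZV = 43°  [△VCZ]
3. ∠CZD = 137°  [linear pair at Z on VD]
4. ∠WDZ = 43°  [CZ∥WD, co-interior at D–Z]

∠WDZ = 43°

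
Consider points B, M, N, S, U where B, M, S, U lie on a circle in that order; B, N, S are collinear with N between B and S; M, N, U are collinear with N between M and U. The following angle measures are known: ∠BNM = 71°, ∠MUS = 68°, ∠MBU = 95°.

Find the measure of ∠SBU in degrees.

1. ∠MSU = 85°  [cyclic BMSU, opposite ∠B+∠S]
2. ∠SMU = 27°  [△MSU]
3. ∠SBU = 27°  [same arc SU]

∠SBU = 27°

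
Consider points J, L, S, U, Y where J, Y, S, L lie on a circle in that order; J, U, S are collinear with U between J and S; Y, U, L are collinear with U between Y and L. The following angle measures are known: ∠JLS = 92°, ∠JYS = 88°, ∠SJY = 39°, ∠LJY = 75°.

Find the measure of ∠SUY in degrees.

∠SUY = 91°

1. ∠JSY = 53°  [△JYS]
2. ∠SLY = 39°  [same arc YS]
3. ∠LSY = 105°  [cyclic JYSL, opposite ∠J+∠S]
4. ∠LYS = 36°  [△YSL]
5. ∠SUY = 91°  [△YUS]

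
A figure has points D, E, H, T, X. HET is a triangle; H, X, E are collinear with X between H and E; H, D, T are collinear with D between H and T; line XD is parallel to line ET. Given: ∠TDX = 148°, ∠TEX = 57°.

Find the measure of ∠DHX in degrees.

∠DHX = 91°

1. ∠HDX = 32°  [linear pair at D on HT]
2. ∠HET = 57°  [X on ray EH]
3. ∠ETH = 32°  [XD∥ET, corresponding at D]
4. ∠EHT = 91°  [△HET]
5. ∠DHX = 91°  [X on HE, D on HT]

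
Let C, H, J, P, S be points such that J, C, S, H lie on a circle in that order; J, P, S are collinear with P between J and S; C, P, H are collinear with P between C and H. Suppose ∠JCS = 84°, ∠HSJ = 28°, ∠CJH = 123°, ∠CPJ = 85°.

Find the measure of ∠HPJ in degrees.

∠HPJ = 95°

1. ∠JHS = 96°  [cyclic JCSH, opposite ∠C+∠H]
2. ∠HCJ = 28°  [same arc JH]
3. ∠HJS = 56°  [△JSH]
4. ∠CHJ = 29°  [△JCH]
5. ∠HPJ = 95°  [△JPH]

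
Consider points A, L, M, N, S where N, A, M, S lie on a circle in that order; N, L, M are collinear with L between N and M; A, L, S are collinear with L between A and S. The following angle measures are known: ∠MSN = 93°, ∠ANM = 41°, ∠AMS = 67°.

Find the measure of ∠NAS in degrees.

∠NAS = 15°

1. ∠MAN = 87°  [cyclic NAMS, opposite ∠A+∠S]
2. ∠AMN = 52°  [△NAM]
3. ∠ANS = 113°  [cyclic NAMS, opposite ∠N+∠M]
4. ∠ASN = 52°  [same arc NA]
5. ∠NAS = 15°  [△NAS]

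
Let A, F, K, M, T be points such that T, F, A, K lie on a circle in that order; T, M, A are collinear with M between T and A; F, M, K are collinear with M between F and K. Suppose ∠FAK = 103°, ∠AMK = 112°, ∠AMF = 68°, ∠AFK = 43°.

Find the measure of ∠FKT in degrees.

1. ∠KMT = 68°  [linear pair at M on TA]
2. ∠ATK = 43°  [same arc AK]
3. ∠FKT = 69°  [△TMK]

∠FKT = 69°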